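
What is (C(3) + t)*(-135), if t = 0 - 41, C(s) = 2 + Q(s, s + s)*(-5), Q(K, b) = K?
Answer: 7290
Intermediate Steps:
C(s) = 2 - 5*s (C(s) = 2 + s*(-5) = 2 - 5*s)
t = -41
(C(3) + t)*(-135) = ((2 - 5*3) - 41)*(-135) = ((2 - 15) - 41)*(-135) = (-13 - 41)*(-135) = -54*(-135) = 7290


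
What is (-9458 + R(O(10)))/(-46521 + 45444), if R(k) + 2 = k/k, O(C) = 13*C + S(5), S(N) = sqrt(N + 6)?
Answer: 3153/359 ≈ 8.7827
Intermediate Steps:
S(N) = sqrt(6 + N)
O(C) = sqrt(11) + 13*C (O(C) = 13*C + sqrt(6 + 5) = 13*C + sqrt(11) = sqrt(11) + 13*C)
R(k) = -1 (R(k) = -2 + k/k = -2 + 1 = -1)
(-9458 + R(O(10)))/(-46521 + 45444) = (-9458 - 1)/(-46521 + 45444) = -9459/(-1077) = -9459*(-1/1077) = 3153/359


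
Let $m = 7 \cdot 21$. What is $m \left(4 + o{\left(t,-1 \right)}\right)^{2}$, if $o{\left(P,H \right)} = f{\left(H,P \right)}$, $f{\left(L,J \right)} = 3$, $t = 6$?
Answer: $7203$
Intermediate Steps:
$o{\left(P,H \right)} = 3$
$m = 147$
$m \left(4 + o{\left(t,-1 \right)}\right)^{2} = 147 \left(4 + 3\right)^{2} = 147 \cdot 7^{2} = 147 \cdot 49 = 7203$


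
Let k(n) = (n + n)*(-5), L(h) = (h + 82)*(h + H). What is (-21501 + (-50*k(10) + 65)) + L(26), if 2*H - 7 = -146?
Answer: -21134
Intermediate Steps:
H = -139/2 (H = 7/2 + (1/2)*(-146) = 7/2 - 73 = -139/2 ≈ -69.500)
L(h) = (82 + h)*(-139/2 + h) (L(h) = (h + 82)*(h - 139/2) = (82 + h)*(-139/2 + h))
k(n) = -10*n (k(n) = (2*n)*(-5) = -10*n)
(-21501 + (-50*k(10) + 65)) + L(26) = (-21501 + (-(-500)*10 + 65)) + (-5699 + 26**2 + (25/2)*26) = (-21501 + (-50*(-100) + 65)) + (-5699 + 676 + 325) = (-21501 + (5000 + 65)) - 4698 = (-21501 + 5065) - 4698 = -16436 - 4698 = -21134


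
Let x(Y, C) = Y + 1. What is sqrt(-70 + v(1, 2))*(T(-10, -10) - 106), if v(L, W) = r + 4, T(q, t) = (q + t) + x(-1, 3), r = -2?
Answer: -252*I*sqrt(17) ≈ -1039.0*I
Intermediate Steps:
x(Y, C) = 1 + Y
T(q, t) = q + t (T(q, t) = (q + t) + (1 - 1) = (q + t) + 0 = q + t)
v(L, W) = 2 (v(L, W) = -2 + 4 = 2)
sqrt(-70 + v(1, 2))*(T(-10, -10) - 106) = sqrt(-70 + 2)*((-10 - 10) - 106) = sqrt(-68)*(-20 - 106) = (2*I*sqrt(17))*(-126) = -252*I*sqrt(17)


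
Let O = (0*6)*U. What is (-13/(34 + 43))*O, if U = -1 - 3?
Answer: 0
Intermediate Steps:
U = -4
O = 0 (O = (0*6)*(-4) = 0*(-4) = 0)
(-13/(34 + 43))*O = -13/(34 + 43)*0 = -13/77*0 = 0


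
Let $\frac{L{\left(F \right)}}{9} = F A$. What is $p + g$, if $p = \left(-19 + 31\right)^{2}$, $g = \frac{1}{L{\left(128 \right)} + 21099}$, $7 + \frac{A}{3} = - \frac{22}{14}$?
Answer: $\frac{8592041}{59667} \approx 144.0$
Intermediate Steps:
$A = - \frac{180}{7}$ ($A = -21 + 3 \left(- \frac{22}{14}\right) = -21 + 3 \left(\left(-22\right) \frac{1}{14}\right) = -21 + 3 \left(- \frac{11}{7}\right) = -21 - \frac{33}{7} = - \frac{180}{7} \approx -25.714$)
$L{\left(F \right)} = - \frac{1620 F}{7}$ ($L{\left(F \right)} = 9 F \left(- \frac{180}{7}\right) = 9 \left(- \frac{180 F}{7}\right) = - \frac{1620 F}{7}$)
$g = - \frac{7}{59667}$ ($g = \frac{1}{\left(- \frac{1620}{7}\right) 128 + 21099} = \frac{1}{- \frac{207360}{7} + 21099} = \frac{1}{- \frac{59667}{7}} = - \frac{7}{59667} \approx -0.00011732$)
$p = 144$ ($p = 12^{2} = 144$)
$p + g = 144 - \frac{7}{59667} = \frac{8592041}{59667}$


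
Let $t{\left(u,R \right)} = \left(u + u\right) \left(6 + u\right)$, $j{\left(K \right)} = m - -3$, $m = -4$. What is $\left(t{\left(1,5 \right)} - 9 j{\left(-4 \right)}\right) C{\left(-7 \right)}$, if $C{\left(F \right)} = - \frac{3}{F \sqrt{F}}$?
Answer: $- \frac{69 i \sqrt{7}}{49} \approx - 3.7257 i$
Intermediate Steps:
$j{\left(K \right)} = -1$ ($j{\left(K \right)} = -4 - -3 = -4 + 3 = -1$)
$t{\left(u,R \right)} = 2 u \left(6 + u\right)$
$C{\left(F \right)} = - \frac{3}{F^{\frac{3}{2}}}$
$\left(t{\left(1,5 \right)} - 9 j{\left(-4 \right)}\right) C{\left(-7 \right)} = \left(2 \cdot 1 \left(6 + 1\right) - -9\right) \left(- \frac{3}{\left(-7\right) i \sqrt{7}}\right) = \left(2 \cdot 1 \cdot 7 + 9\right) \left(- 3 \frac{i \sqrt{7}}{49}\right) = \left(14 + 9\right) \left(- \frac{3 i \sqrt{7}}{49}\right) = 23 \left(- \frac{3 i \sqrt{7}}{49}\right) = - \frac{69 i \sqrt{7}}{49}$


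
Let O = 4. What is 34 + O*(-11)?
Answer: -10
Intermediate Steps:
34 + O*(-11) = 34 + 4*(-11) = 34 - 44 = -10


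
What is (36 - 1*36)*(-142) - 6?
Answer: -6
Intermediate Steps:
(36 - 1*36)*(-142) - 6 = (36 - 36)*(-142) - 6 = 0*(-142) - 6 = 0 - 6 = -6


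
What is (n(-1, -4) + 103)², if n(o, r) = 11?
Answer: 12996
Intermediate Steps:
(n(-1, -4) + 103)² = (11 + 103)² = 114² = 12996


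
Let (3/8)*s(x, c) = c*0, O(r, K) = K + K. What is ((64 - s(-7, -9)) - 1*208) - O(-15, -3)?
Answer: -138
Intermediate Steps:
O(r, K) = 2*K
s(x, c) = 0 (s(x, c) = 8*(c*0)/3 = (8/3)*0 = 0)
((64 - s(-7, -9)) - 1*208) - O(-15, -3) = ((64 - 1*0) - 1*208) - 2*(-3) = ((64 + 0) - 208) - 1*(-6) = (64 - 208) + 6 = -144 + 6 = -138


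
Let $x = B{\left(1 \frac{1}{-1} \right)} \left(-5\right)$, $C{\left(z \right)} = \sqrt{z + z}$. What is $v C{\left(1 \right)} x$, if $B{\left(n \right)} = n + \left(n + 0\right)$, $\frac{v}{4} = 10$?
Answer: $400 \sqrt{2} \approx 565.69$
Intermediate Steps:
$v = 40$ ($v = 4 \cdot 10 = 40$)
$B{\left(n \right)} = 2 n$ ($B{\left(n \right)} = n + n = 2 n$)
$C{\left(z \right)} = \sqrt{2} \sqrt{z}$ ($C{\left(z \right)} = \sqrt{2 z} = \sqrt{2} \sqrt{z}$)
$x = 10$ ($x = 2 \cdot 1 \frac{1}{-1} \left(-5\right) = 2 \cdot 1 \left(-1\right) \left(-5\right) = 2 \left(-1\right) \left(-5\right) = \left(-2\right) \left(-5\right) = 10$)
$v C{\left(1 \right)} x = 40 \sqrt{2} \sqrt{1} \cdot 10 = 40 \sqrt{2} \cdot 1 \cdot 10 = 40 \sqrt{2} \cdot 10 = 400 \sqrt{2}$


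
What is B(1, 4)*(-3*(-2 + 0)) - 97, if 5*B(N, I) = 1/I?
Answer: -967/10 ≈ -96.700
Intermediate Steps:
B(N, I) = 1/(5*I)
B(1, 4)*(-3*(-2 + 0)) - 97 = ((⅕)/4)*(-3*(-2 + 0)) - 97 = ((⅕)*(¼))*(-3*(-2)) - 97 = (1/20)*6 - 97 = 3/10 - 97 = -967/10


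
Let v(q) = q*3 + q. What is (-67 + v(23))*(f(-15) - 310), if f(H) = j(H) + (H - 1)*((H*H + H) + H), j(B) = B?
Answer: -86125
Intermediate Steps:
v(q) = 4*q (v(q) = 3*q + q = 4*q)
f(H) = H + (-1 + H)*(H² + 2*H) (f(H) = H + (H - 1)*((H*H + H) + H) = H + (-1 + H)*((H² + H) + H) = H + (-1 + H)*((H + H²) + H) = H + (-1 + H)*(H² + 2*H))
(-67 + v(23))*(f(-15) - 310) = (-67 + 4*23)*(-15*(-1 - 15 + (-15)²) - 310) = (-67 + 92)*(-15*(-1 - 15 + 225) - 310) = 25*(-15*209 - 310) = 25*(-3135 - 310) = 25*(-3445) = -86125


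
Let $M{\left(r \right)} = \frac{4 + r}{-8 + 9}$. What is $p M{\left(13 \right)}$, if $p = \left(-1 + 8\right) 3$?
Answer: $357$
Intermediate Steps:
$p = 21$ ($p = 7 \cdot 3 = 21$)
$M{\left(r \right)} = 4 + r$ ($M{\left(r \right)} = \frac{4 + r}{1} = \left(4 + r\right) 1 = 4 + r$)
$p M{\left(13 \right)} = 21 \left(4 + 13\right) = 21 \cdot 17 = 357$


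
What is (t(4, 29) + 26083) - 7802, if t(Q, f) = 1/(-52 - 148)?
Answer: 3656199/200 ≈ 18281.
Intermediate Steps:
t(Q, f) = -1/200 (t(Q, f) = 1/(-200) = -1/200)
(t(4, 29) + 26083) - 7802 = (-1/200 + 26083) - 7802 = 5216599/200 - 7802 = 3656199/200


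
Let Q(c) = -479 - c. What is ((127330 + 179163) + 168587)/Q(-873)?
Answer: 237540/197 ≈ 1205.8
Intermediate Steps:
((127330 + 179163) + 168587)/Q(-873) = ((127330 + 179163) + 168587)/(-479 - 1*(-873)) = (306493 + 168587)/(-479 + 873) = 475080/394 = 475080*(1/394) = 237540/197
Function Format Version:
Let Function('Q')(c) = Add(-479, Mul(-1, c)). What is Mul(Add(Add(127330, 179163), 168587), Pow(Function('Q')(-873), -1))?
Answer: Rational(237540, 197) ≈ 1205.8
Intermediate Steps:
Mul(Add(Add(127330, 179163), 168587), Pow(Function('Q')(-873), -1)) = Mul(Add(Add(127330, 179163), 168587), Pow(Add(-479, Mul(-1, -873)), -1)) = Mul(Add(306493, 168587), Pow(Add(-479, 873), -1)) = Mul(475080, Pow(394, -1)) = Mul(475080, Rational(1, 394)) = Rational(237540, 197)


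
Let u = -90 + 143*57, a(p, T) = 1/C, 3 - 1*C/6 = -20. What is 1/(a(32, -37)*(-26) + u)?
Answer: 69/556196 ≈ 0.00012406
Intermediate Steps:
C = 138 (C = 18 - 6*(-20) = 18 + 120 = 138)
a(p, T) = 1/138
u = 8061 (u = -90 + 8151 = 8061)
1/(a(32, -37)*(-26) + u) = 1/((1/138)*(-26) + 8061) = 1/(-13/69 + 8061) = 1/(556196/69) = 69/556196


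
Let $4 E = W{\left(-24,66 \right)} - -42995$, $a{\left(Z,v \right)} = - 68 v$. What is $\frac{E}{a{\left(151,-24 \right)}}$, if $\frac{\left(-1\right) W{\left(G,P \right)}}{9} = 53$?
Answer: $\frac{21259}{3264} \approx 6.5132$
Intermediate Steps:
$W{\left(G,P \right)} = -477$ ($W{\left(G,P \right)} = \left(-9\right) 53 = -477$)
$E = \frac{21259}{2}$ ($E = \frac{-477 - -42995}{4} = \frac{-477 + 42995}{4} = \frac{1}{4} \cdot 42518 = \frac{21259}{2} \approx 10630.0$)
$\frac{E}{a{\left(151,-24 \right)}} = \frac{21259}{2 \left(\left(-68\right) \left(-24\right)\right)} = \frac{21259}{2 \cdot 1632} = \frac{21259}{2} \cdot \frac{1}{1632} = \frac{21259}{3264}$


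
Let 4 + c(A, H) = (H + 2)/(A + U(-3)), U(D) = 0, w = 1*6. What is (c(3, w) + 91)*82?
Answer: 22058/3 ≈ 7352.7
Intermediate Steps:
w = 6
c(A, H) = -4 + (2 + H)/A (c(A, H) = -4 + (H + 2)/(A + 0) = -4 + (2 + H)/A)
(c(3, w) + 91)*82 = ((2 + 6 - 4*3)/3 + 91)*82 = ((2 + 6 - 12)/3 + 91)*82 = ((1/3)*(-4) + 91)*82 = (-4/3 + 91)*82 = (269/3)*82 = 22058/3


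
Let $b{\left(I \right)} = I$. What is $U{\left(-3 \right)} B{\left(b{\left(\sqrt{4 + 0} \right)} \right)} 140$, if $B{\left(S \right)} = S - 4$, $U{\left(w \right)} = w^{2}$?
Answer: $-2520$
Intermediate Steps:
$B{\left(S \right)} = -4 + S$
$U{\left(-3 \right)} B{\left(b{\left(\sqrt{4 + 0} \right)} \right)} 140 = \left(-3\right)^{2} \left(-4 + \sqrt{4 + 0}\right) 140 = 9 \left(-4 + \sqrt{4}\right) 140 = 9 \left(-4 + 2\right) 140 = 9 \left(-2\right) 140 = \left(-18\right) 140 = -2520$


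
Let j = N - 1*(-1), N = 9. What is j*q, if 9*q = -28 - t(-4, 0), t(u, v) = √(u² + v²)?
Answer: -320/9 ≈ -35.556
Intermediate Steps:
j = 10 (j = 9 - 1*(-1) = 9 + 1 = 10)
q = -32/9 (q = (-28 - √((-4)² + 0²))/9 = (-28 - √(16 + 0))/9 = (-28 - √16)/9 = (-28 - 1*4)/9 = (-28 - 4)/9 = (⅑)*(-32) = -32/9 ≈ -3.5556)
j*q = 10*(-32/9) = -320/9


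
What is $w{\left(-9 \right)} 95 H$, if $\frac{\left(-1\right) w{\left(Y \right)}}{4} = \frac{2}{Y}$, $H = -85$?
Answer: $- \frac{64600}{9} \approx -7177.8$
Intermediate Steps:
$w{\left(Y \right)} = - \frac{8}{Y}$ ($w{\left(Y \right)} = - 4 \frac{2}{Y} = - \frac{8}{Y}$)
$w{\left(-9 \right)} 95 H = - \frac{8}{-9} \cdot 95 \left(-85\right) = \left(-8\right) \left(- \frac{1}{9}\right) 95 \left(-85\right) = \frac{8}{9} \cdot 95 \left(-85\right) = \frac{760}{9} \left(-85\right) = - \frac{64600}{9}$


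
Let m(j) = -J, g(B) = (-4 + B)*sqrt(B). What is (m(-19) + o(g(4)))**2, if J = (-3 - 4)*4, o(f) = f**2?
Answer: 784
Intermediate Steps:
g(B) = sqrt(B)*(-4 + B)
J = -28 (J = -7*4 = -28)
m(j) = 28 (m(j) = -1*(-28) = 28)
(m(-19) + o(g(4)))**2 = (28 + (sqrt(4)*(-4 + 4))**2)**2 = (28 + (2*0)**2)**2 = (28 + 0**2)**2 = (28 + 0)**2 = 28**2 = 784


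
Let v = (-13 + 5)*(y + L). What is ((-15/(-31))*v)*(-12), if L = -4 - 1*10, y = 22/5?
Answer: -13824/31 ≈ -445.94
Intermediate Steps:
y = 22/5 (y = 22*(⅕) = 22/5 ≈ 4.4000)
L = -14 (L = -4 - 10 = -14)
v = 384/5 (v = (-13 + 5)*(22/5 - 14) = -8*(-48/5) = 384/5 ≈ 76.800)
((-15/(-31))*v)*(-12) = (-15/(-31)*(384/5))*(-12) = (-15*(-1/31)*(384/5))*(-12) = ((15/31)*(384/5))*(-12) = (1152/31)*(-12) = -13824/31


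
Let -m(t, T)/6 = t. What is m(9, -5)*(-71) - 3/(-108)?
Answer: 138025/36 ≈ 3834.0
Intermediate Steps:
m(t, T) = -6*t
m(9, -5)*(-71) - 3/(-108) = -6*9*(-71) - 3/(-108) = -54*(-71) - 3*(-1/108) = 3834 + 1/36 = 138025/36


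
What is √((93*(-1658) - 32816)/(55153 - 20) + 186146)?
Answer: 2*√141451987073566/55133 ≈ 431.44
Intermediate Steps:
√((93*(-1658) - 32816)/(55153 - 20) + 186146) = √((-154194 - 32816)/55133 + 186146) = √(-187010*1/55133 + 186146) = √(-187010/55133 + 186146) = √(10262600408/55133) = 2*√141451987073566/55133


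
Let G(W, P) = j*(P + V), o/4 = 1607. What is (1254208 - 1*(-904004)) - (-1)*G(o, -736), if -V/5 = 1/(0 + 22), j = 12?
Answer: 23643150/11 ≈ 2.1494e+6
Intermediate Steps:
V = -5/22 (V = -5/(0 + 22) = -5/22 ≈ -0.22727)
o = 6428 (o = 4*1607 = 6428)
G(W, P) = -30/11 + 12*P (G(W, P) = 12*(P - 5/22) = 12*(-5/22 + P) = -30/11 + 12*P)
(1254208 - 1*(-904004)) - (-1)*G(o, -736) = (1254208 - 1*(-904004)) - (-1)*(-30/11 + 12*(-736)) = (1254208 + 904004) - (-1)*(-30/11 - 8832) = 2158212 - (-1)*(-97182)/11 = 2158212 - 1*97182/11 = 2158212 - 97182/11 = 23643150/11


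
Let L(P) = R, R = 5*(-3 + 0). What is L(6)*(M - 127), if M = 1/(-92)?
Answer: 175275/92 ≈ 1905.2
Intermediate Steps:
M = -1/92 ≈ -0.010870
R = -15 (R = 5*(-3) = -15)
L(P) = -15
L(6)*(M - 127) = -15*(-1/92 - 127) = -15*(-11685/92) = 175275/92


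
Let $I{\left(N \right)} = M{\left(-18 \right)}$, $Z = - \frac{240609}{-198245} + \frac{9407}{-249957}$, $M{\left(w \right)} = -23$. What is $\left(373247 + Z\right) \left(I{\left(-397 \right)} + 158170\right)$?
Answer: $\frac{2925002208252977823091}{49552725465} \approx 5.9028 \cdot 10^{10}$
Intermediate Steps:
$Z = \frac{58277013098}{49552725465}$ ($Z = \left(-240609\right) \left(- \frac{1}{198245}\right) + 9407 \left(- \frac{1}{249957}\right) = \frac{240609}{198245} - \frac{9407}{249957} = \frac{58277013098}{49552725465} \approx 1.1761$)
$I{\left(N \right)} = -23$
$\left(373247 + Z\right) \left(I{\left(-397 \right)} + 158170\right) = \left(373247 + \frac{58277013098}{49552725465}\right) \left(-23 + 158170\right) = \frac{18495464398647953}{49552725465} \cdot 158147 = \frac{2925002208252977823091}{49552725465}$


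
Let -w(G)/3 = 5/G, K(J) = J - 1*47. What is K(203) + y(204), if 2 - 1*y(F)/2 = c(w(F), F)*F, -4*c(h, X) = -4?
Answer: -248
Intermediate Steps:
K(J) = -47 + J (K(J) = J - 47 = -47 + J)
w(G) = -15/G
c(h, X) = 1 (c(h, X) = -¼*(-4) = 1)
y(F) = 4 - 2*F
K(203) + y(204) = (-47 + 203) + (4 - 2*204) = 156 + (4 - 408) = 156 - 404 = -248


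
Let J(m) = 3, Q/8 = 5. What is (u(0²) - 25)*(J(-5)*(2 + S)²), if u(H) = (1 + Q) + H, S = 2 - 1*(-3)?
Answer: 2352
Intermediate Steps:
Q = 40 (Q = 8*5 = 40)
S = 5 (S = 2 + 3 = 5)
u(H) = 41 + H (u(H) = (1 + 40) + H = 41 + H)
(u(0²) - 25)*(J(-5)*(2 + S)²) = ((41 + 0²) - 25)*(3*(2 + 5)²) = ((41 + 0) - 25)*(3*7²) = (41 - 25)*(3*49) = 16*147 = 2352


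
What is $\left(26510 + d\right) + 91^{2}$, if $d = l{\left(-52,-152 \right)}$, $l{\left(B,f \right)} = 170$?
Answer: $34961$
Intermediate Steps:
$d = 170$
$\left(26510 + d\right) + 91^{2} = \left(26510 + 170\right) + 91^{2} = 26680 + 8281 = 34961$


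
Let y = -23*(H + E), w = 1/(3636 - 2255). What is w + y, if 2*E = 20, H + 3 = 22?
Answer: -921126/1381 ≈ -667.00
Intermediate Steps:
H = 19 (H = -3 + 22 = 19)
E = 10 (E = (½)*20 = 10)
w = 1/1381 ≈ 0.00072411
y = -667 (y = -23*(19 + 10) = -23*29 = -667)
w + y = 1/1381 - 667 = -921126/1381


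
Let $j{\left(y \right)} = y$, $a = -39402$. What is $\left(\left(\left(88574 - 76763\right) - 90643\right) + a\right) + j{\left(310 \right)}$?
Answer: $-117924$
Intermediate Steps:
$\left(\left(\left(88574 - 76763\right) - 90643\right) + a\right) + j{\left(310 \right)} = \left(\left(\left(88574 - 76763\right) - 90643\right) - 39402\right) + 310 = \left(\left(11811 - 90643\right) - 39402\right) + 310 = \left(-78832 - 39402\right) + 310 = -118234 + 310 = -117924$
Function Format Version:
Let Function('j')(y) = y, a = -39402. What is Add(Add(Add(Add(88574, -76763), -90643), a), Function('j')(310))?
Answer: -117924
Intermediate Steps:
Add(Add(Add(Add(88574, -76763), -90643), a), Function('j')(310)) = Add(Add(Add(Add(88574, -76763), -90643), -39402), 310) = Add(Add(Add(11811, -90643), -39402), 310) = Add(Add(-78832, -39402), 310) = Add(-118234, 310) = -117924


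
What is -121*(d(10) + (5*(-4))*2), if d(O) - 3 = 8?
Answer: 3509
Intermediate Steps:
d(O) = 11 (d(O) = 3 + 8 = 11)
-121*(d(10) + (5*(-4))*2) = -121*(11 + (5*(-4))*2) = -121*(11 - 20*2) = -121*(11 - 40) = -121*(-29) = 3509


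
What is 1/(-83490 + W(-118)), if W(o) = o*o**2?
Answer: -1/1726522 ≈ -5.7920e-7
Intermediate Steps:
W(o) = o**3
1/(-83490 + W(-118)) = 1/(-83490 + (-118)**3) = 1/(-83490 - 1643032) = 1/(-1726522) = -1/1726522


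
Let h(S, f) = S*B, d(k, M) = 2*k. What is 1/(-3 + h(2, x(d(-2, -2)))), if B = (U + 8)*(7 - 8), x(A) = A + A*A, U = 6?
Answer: -1/31 ≈ -0.032258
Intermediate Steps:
x(A) = A + A²
B = -14 (B = (6 + 8)*(7 - 8) = 14*(-1) = -14)
h(S, f) = -14*S (h(S, f) = S*(-14) = -14*S)
1/(-3 + h(2, x(d(-2, -2)))) = 1/(-3 - 14*2) = 1/(-3 - 28) = 1/(-31) = -1/31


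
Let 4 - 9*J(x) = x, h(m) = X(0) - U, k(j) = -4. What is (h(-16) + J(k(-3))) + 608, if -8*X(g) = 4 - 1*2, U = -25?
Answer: 22811/36 ≈ 633.64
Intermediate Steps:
X(g) = -¼ (X(g) = -(4 - 1*2)/8 = -(4 - 2)/8 = -⅛*2 = -¼)
h(m) = 99/4 (h(m) = -¼ - 1*(-25) = -¼ + 25 = 99/4)
J(x) = 4/9 - x/9
(h(-16) + J(k(-3))) + 608 = (99/4 + (4/9 - ⅑*(-4))) + 608 = (99/4 + (4/9 + 4/9)) + 608 = (99/4 + 8/9) + 608 = 923/36 + 608 = 22811/36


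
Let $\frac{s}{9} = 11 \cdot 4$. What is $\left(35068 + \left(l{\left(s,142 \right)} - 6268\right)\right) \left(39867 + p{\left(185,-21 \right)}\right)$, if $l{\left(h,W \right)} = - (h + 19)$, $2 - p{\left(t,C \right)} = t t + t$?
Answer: $154953715$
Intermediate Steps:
$p{\left(t,C \right)} = 2 - t - t^{2}$ ($p{\left(t,C \right)} = 2 - \left(t t + t\right) = 2 - \left(t^{2} + t\right) = 2 - \left(t + t^{2}\right) = 2 - t - t^{2}$)
$s = 396$ ($s = 9 \cdot 11 \cdot 4 = 9 \cdot 44 = 396$)
$l{\left(h,W \right)} = -19 - h$ ($l{\left(h,W \right)} = - (19 + h) = -19 - h$)
$\left(35068 + \left(l{\left(s,142 \right)} - 6268\right)\right) \left(39867 + p{\left(185,-21 \right)}\right) = \left(35068 - 6683\right) \left(39867 - 34408\right) = 28385 \cdot 5459 = 154953715$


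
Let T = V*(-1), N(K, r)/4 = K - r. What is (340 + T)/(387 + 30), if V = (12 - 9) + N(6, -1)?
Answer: 103/139 ≈ 0.74101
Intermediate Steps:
N(K, r) = -4*r + 4*K (N(K, r) = 4*(K - r) = -4*r + 4*K)
V = 31 (V = (12 - 9) + (-4*(-1) + 4*6) = 3 + (4 + 24) = 3 + 28 = 31)
T = -31 (T = 31*(-1) = -31)
(340 + T)/(387 + 30) = (340 - 31)/(387 + 30) = 309/417 = 309*(1/417) = 103/139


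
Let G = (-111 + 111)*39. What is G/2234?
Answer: 0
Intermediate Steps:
G = 0 (G = 0*39 = 0)
G/2234 = 0/2234 = 0*(1/2234) = 0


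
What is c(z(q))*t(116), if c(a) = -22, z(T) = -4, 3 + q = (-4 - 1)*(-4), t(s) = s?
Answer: -2552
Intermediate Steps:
q = 17 (q = -3 + (-4 - 1)*(-4) = -3 - 5*(-4) = -3 + 20 = 17)
c(z(q))*t(116) = -22*116 = -2552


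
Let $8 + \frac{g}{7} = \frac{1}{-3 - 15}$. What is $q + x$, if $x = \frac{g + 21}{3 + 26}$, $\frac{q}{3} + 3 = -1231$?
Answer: $- \frac{1933081}{522} \approx -3703.2$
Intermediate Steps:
$q = -3702$ ($q = -9 + 3 \left(-1231\right) = -9 - 3693 = -3702$)
$g = - \frac{1015}{18}$ ($g = -56 + \frac{7}{-3 - 15} = -56 + \frac{7}{-18} = -56 + 7 \left(- \frac{1}{18}\right) = -56 - \frac{7}{18} = - \frac{1015}{18} \approx -56.389$)
$x = - \frac{637}{522}$ ($x = \frac{- \frac{1015}{18} + 21}{3 + 26} = - \frac{637}{18 \cdot 29} = \left(- \frac{637}{18}\right) \frac{1}{29} = - \frac{637}{522} \approx -1.2203$)
$q + x = -3702 - \frac{637}{522} = - \frac{1933081}{522}$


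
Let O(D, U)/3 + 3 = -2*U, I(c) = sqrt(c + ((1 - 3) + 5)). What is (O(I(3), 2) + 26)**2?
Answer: 25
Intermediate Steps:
I(c) = sqrt(3 + c) (I(c) = sqrt(c + (-2 + 5)) = sqrt(c + 3) = sqrt(3 + c))
O(D, U) = -9 - 6*U (O(D, U) = -9 + 3*(-2*U) = -9 - 6*U)
(O(I(3), 2) + 26)**2 = ((-9 - 6*2) + 26)**2 = ((-9 - 12) + 26)**2 = (-21 + 26)**2 = 5**2 = 25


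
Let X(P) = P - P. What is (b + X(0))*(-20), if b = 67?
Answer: -1340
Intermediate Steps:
X(P) = 0
(b + X(0))*(-20) = (67 + 0)*(-20) = 67*(-20) = -1340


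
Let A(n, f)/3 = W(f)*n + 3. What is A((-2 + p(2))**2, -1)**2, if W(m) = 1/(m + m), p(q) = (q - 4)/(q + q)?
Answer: 9/64 ≈ 0.14063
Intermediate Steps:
p(q) = (-4 + q)/(2*q) (p(q) = (-4 + q)/((2*q)) = (-4 + q)*(1/(2*q)) = (-4 + q)/(2*q))
W(m) = 1/(2*m)
A(n, f) = 9 + 3*n/(2*f) (A(n, f) = 3*((1/(2*f))*n + 3) = 3*(n/(2*f) + 3) = 3*(3 + n/(2*f)) = 9 + 3*n/(2*f))
A((-2 + p(2))**2, -1)**2 = (9 + (3/2)*(-2 + (1/2)*(-4 + 2)/2)**2/(-1))**2 = (9 + (3/2)*(-2 + (1/2)*(1/2)*(-2))**2*(-1))**2 = (9 + (3/2)*(-2 - 1/2)**2*(-1))**2 = (9 + (3/2)*(-5/2)**2*(-1))**2 = (9 + (3/2)*(25/4)*(-1))**2 = (9 - 75/8)**2 = (-3/8)**2 = 9/64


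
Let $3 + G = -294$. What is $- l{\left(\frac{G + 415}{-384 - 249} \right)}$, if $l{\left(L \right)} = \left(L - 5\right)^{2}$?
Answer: $- \frac{10778089}{400689} \approx -26.899$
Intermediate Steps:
$G = -297$ ($G = -3 - 294 = -297$)
$l{\left(L \right)} = \left(-5 + L\right)^{2}$
$- l{\left(\frac{G + 415}{-384 - 249} \right)} = - \left(-5 + \frac{-297 + 415}{-384 - 249}\right)^{2} = - \left(-5 + \frac{118}{-633}\right)^{2} = - \left(-5 + 118 \left(- \frac{1}{633}\right)\right)^{2} = - \left(-5 - \frac{118}{633}\right)^{2} = - \left(- \frac{3283}{633}\right)^{2} = \left(-1\right) \frac{10778089}{400689} = - \frac{10778089}{400689}$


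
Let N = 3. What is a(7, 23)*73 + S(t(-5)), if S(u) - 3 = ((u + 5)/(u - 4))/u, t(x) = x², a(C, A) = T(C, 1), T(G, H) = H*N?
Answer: 7772/35 ≈ 222.06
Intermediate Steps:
T(G, H) = 3*H (T(G, H) = H*3 = 3*H)
a(C, A) = 3 (a(C, A) = 3*1 = 3)
S(u) = 3 + (5 + u)/(u*(-4 + u)) (S(u) = 3 + ((u + 5)/(u - 4))/u = 3 + ((5 + u)/(-4 + u))/u = 3 + (5 + u)/(u*(-4 + u)))
a(7, 23)*73 + S(t(-5)) = 3*73 + (5 - 11*(-5)² + 3*((-5)²)²)/(((-5)²)*(-4 + (-5)²)) = 219 + (5 - 11*25 + 3*25²)/(25*(-4 + 25)) = 219 + (1/25)*(5 - 275 + 3*625)/21 = 219 + (1/25)*(1/21)*(5 - 275 + 1875) = 219 + (1/25)*(1/21)*1605 = 219 + 107/35 = 7772/35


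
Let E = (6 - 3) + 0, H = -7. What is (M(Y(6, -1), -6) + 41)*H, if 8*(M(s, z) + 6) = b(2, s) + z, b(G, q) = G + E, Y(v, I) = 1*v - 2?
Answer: -1953/8 ≈ -244.13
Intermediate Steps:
Y(v, I) = -2 + v (Y(v, I) = v - 2 = -2 + v)
E = 3 (E = 3 + 0 = 3)
b(G, q) = 3 + G (b(G, q) = G + 3 = 3 + G)
M(s, z) = -43/8 + z/8 (M(s, z) = -6 + ((3 + 2) + z)/8 = -6 + (5 + z)/8 = -6 + (5/8 + z/8) = -43/8 + z/8)
(M(Y(6, -1), -6) + 41)*H = ((-43/8 + (⅛)*(-6)) + 41)*(-7) = ((-43/8 - ¾) + 41)*(-7) = (-49/8 + 41)*(-7) = (279/8)*(-7) = -1953/8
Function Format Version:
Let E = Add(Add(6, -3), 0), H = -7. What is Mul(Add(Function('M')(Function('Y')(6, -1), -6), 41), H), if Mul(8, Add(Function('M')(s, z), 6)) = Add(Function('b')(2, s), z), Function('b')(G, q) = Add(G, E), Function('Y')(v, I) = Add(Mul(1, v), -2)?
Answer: Rational(-1953, 8) ≈ -244.13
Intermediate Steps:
Function('Y')(v, I) = Add(-2, v) (Function('Y')(v, I) = Add(v, -2) = Add(-2, v))
E = 3 (E = Add(3, 0) = 3)
Function('b')(G, q) = Add(3, G) (Function('b')(G, q) = Add(G, 3) = Add(3, G))
Function('M')(s, z) = Add(Rational(-43, 8), Mul(Rational(1, 8), z)) (Function('M')(s, z) = Add(-6, Mul(Rational(1, 8), Add(Add(3, 2), z))) = Add(-6, Mul(Rational(1, 8), Add(5, z))) = Add(-6, Add(Rational(5, 8), Mul(Rational(1, 8), z))) = Add(Rational(-43, 8), Mul(Rational(1, 8), z)))
Mul(Add(Function('M')(Function('Y')(6, -1), -6), 41), H) = Mul(Add(Add(Rational(-43, 8), Mul(Rational(1, 8), -6)), 41), -7) = Mul(Add(Add(Rational(-43, 8), Rational(-3, 4)), 41), -7) = Mul(Add(Rational(-49, 8), 41), -7) = Mul(Rational(279, 8), -7) = Rational(-1953, 8)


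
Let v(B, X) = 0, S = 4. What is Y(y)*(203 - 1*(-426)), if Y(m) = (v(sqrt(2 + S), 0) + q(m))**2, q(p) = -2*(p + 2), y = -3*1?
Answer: 2516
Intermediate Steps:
y = -3
q(p) = -4 - 2*p (q(p) = -2*(2 + p) = -4 - 2*p)
Y(m) = (-4 - 2*m)**2 (Y(m) = (0 + (-4 - 2*m))**2 = (-4 - 2*m)**2)
Y(y)*(203 - 1*(-426)) = (4*(2 - 3)**2)*(203 - 1*(-426)) = (4*(-1)**2)*(203 + 426) = (4*1)*629 = 4*629 = 2516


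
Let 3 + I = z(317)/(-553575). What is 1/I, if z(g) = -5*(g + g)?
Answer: -110715/331511 ≈ -0.33397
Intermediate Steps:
z(g) = -10*g
I = -331511/110715 (I = -3 - 10*317/(-553575) = -3 - 3170*(-1/553575) = -3 + 634/110715 = -331511/110715 ≈ -2.9943)
1/I = 1/(-331511/110715) = -110715/331511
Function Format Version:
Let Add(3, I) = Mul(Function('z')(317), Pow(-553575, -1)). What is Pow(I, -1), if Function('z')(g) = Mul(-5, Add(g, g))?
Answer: Rational(-110715, 331511) ≈ -0.33397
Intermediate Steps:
Function('z')(g) = Mul(-10, g) (Function('z')(g) = Mul(-5, Mul(2, g)) = Mul(-10, g))
I = Rational(-331511, 110715) (I = Add(-3, Mul(Mul(-10, 317), Pow(-553575, -1))) = Add(-3, Mul(-3170, Rational(-1, 553575))) = Add(-3, Rational(634, 110715)) = Rational(-331511, 110715) ≈ -2.9943)
Pow(I, -1) = Pow(Rational(-331511, 110715), -1) = Rational(-110715, 331511)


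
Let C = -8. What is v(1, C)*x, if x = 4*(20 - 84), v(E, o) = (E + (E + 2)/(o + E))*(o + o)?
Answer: 16384/7 ≈ 2340.6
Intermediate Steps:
v(E, o) = 2*o*(E + (2 + E)/(E + o)) (v(E, o) = (E + (2 + E)/(E + o))*(2*o) = 2*o*(E + (2 + E)/(E + o)))
x = -256 (x = 4*(-64) = -256)
v(1, C)*x = (2*(-8)*(2 + 1 + 1² + 1*(-8))/(1 - 8))*(-256) = (2*(-8)*(2 + 1 + 1 - 8)/(-7))*(-256) = (2*(-8)*(-⅐)*(-4))*(-256) = -64/7*(-256) = 16384/7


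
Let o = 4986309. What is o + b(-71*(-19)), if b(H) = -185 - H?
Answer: 4984775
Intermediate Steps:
o + b(-71*(-19)) = 4986309 + (-185 - (-71)*(-19)) = 4986309 + (-185 - 1*1349) = 4986309 + (-185 - 1349) = 4986309 - 1534 = 4984775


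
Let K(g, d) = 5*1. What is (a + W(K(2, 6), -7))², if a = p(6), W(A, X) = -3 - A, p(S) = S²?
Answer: 784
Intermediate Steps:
K(g, d) = 5
a = 36 (a = 6² = 36)
(a + W(K(2, 6), -7))² = (36 + (-3 - 1*5))² = (36 + (-3 - 5))² = (36 - 8)² = 28² = 784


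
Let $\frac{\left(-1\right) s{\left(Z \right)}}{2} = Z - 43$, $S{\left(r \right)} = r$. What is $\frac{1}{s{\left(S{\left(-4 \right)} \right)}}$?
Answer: $\frac{1}{94} \approx 0.010638$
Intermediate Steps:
$s{\left(Z \right)} = 86 - 2 Z$ ($s{\left(Z \right)} = - 2 \left(Z - 43\right) = - 2 \left(-43 + Z\right) = 86 - 2 Z$)
$\frac{1}{s{\left(S{\left(-4 \right)} \right)}} = \frac{1}{86 - -8} = \frac{1}{86 + 8} = \frac{1}{94}$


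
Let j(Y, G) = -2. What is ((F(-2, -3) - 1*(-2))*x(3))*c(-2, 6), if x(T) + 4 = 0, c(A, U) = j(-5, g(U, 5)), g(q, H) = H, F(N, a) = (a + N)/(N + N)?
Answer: 26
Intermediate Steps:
F(N, a) = (N + a)/(2*N) (F(N, a) = (N + a)/((2*N)) = (N + a)*(1/(2*N)) = (N + a)/(2*N))
c(A, U) = -2
x(T) = -4 (x(T) = -4 + 0 = -4)
((F(-2, -3) - 1*(-2))*x(3))*c(-2, 6) = (((½)*(-2 - 3)/(-2) - 1*(-2))*(-4))*(-2) = (((½)*(-½)*(-5) + 2)*(-4))*(-2) = ((5/4 + 2)*(-4))*(-2) = ((13/4)*(-4))*(-2) = -13*(-2) = 26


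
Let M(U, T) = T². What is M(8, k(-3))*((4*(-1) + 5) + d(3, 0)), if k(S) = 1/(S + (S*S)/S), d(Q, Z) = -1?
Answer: 0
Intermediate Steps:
k(S) = 1/(2*S) (k(S) = 1/(S + S²/S) = 1/(S + S) = 1/(2*S))
M(8, k(-3))*((4*(-1) + 5) + d(3, 0)) = ((½)/(-3))²*((4*(-1) + 5) - 1) = ((½)*(-⅓))²*((-4 + 5) - 1) = (-⅙)²*(1 - 1) = (1/36)*0 = 0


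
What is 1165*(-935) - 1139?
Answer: -1090414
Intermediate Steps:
1165*(-935) - 1139 = -1089275 - 1139 = -1090414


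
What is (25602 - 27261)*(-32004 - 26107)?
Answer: 96406149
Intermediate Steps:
(25602 - 27261)*(-32004 - 26107) = -1659*(-58111) = 96406149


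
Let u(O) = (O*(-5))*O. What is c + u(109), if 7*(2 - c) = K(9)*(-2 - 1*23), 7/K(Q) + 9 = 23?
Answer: -831617/14 ≈ -59401.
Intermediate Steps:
K(Q) = 1/2 (K(Q) = 7/(-9 + 23) = 7/14 = 7*(1/14) = 1/2)
u(O) = -5*O**2 (u(O) = (-5*O)*O = -5*O**2)
c = 53/14 (c = 2 - (-2 - 1*23)/14 = 2 - (-2 - 23)/14 = 2 - (-25)/14 = 2 - 1/7*(-25/2) = 2 + 25/14 = 53/14 ≈ 3.7857)
c + u(109) = 53/14 - 5*109**2 = 53/14 - 5*11881 = 53/14 - 59405 = -831617/14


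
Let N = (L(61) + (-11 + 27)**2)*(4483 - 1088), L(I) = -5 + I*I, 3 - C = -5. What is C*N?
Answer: 107879520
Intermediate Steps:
C = 8 (C = 3 - 1*(-5) = 3 + 5 = 8)
L(I) = -5 + I**2
N = 13484940 (N = ((-5 + 61**2) + (-11 + 27)**2)*(4483 - 1088) = ((-5 + 3721) + 16**2)*3395 = (3716 + 256)*3395 = 3972*3395 = 13484940)
C*N = 8*13484940 = 107879520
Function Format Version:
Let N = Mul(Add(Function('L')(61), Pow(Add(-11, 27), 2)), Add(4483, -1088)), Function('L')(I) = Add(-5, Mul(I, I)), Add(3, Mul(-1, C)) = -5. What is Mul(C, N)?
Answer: 107879520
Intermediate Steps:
C = 8 (C = Add(3, Mul(-1, -5)) = Add(3, 5) = 8)
Function('L')(I) = Add(-5, Pow(I, 2))
N = 13484940 (N = Mul(Add(Add(-5, Pow(61, 2)), Pow(Add(-11, 27), 2)), Add(4483, -1088)) = Mul(Add(Add(-5, 3721), Pow(16, 2)), 3395) = Mul(Add(3716, 256), 3395) = Mul(3972, 3395) = 13484940)
Mul(C, N) = Mul(8, 13484940) = 107879520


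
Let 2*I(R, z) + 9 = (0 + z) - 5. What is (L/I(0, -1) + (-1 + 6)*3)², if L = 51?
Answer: 1681/25 ≈ 67.240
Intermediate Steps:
I(R, z) = -7 + z/2 (I(R, z) = -9/2 + ((0 + z) - 5)/2 = -9/2 + (z - 5)/2 = -9/2 + (-5 + z)/2 = -9/2 + (-5/2 + z/2) = -7 + z/2)
(L/I(0, -1) + (-1 + 6)*3)² = (51/(-7 + (½)*(-1)) + (-1 + 6)*3)² = (51/(-7 - ½) + 5*3)² = (51/(-15/2) + 15)² = (51*(-2/15) + 15)² = (-34/5 + 15)² = (41/5)² = 1681/25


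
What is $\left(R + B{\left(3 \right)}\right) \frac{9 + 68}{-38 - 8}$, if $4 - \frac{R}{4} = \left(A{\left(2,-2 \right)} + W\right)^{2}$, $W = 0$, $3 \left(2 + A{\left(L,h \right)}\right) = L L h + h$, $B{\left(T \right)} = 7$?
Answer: $\frac{62909}{414} \approx 151.95$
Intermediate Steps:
$A{\left(L,h \right)} = -2 + \frac{h}{3} + \frac{h L^{2}}{3}$ ($A{\left(L,h \right)} = -2 + \frac{L L h + h}{3} = -2 + \frac{L^{2} h + h}{3} = -2 + \frac{h L^{2} + h}{3} = -2 + \frac{h + h L^{2}}{3} = -2 + \left(\frac{h}{3} + \frac{h L^{2}}{3}\right) = -2 + \frac{h}{3} + \frac{h L^{2}}{3}$)
$R = - \frac{880}{9}$ ($R = 16 - 4 \left(\left(-2 + \frac{1}{3} \left(-2\right) + \frac{1}{3} \left(-2\right) 2^{2}\right) + 0\right)^{2} = 16 - 4 \left(\left(-2 - \frac{2}{3} + \frac{1}{3} \left(-2\right) 4\right) + 0\right)^{2} = 16 - 4 \left(\left(-2 - \frac{2}{3} - \frac{8}{3}\right) + 0\right)^{2} = 16 - 4 \left(- \frac{16}{3} + 0\right)^{2} = 16 - 4 \left(- \frac{16}{3}\right)^{2} = 16 - \frac{1024}{9} = - \frac{880}{9} \approx -97.778$)
$\left(R + B{\left(3 \right)}\right) \frac{9 + 68}{-38 - 8} = \left(- \frac{880}{9} + 7\right) \frac{9 + 68}{-38 - 8} = - \frac{817 \frac{77}{-46}}{9} = - \frac{817 \cdot 77 \left(- \frac{1}{46}\right)}{9} = \left(- \frac{817}{9}\right) \left(- \frac{77}{46}\right) = \frac{62909}{414}$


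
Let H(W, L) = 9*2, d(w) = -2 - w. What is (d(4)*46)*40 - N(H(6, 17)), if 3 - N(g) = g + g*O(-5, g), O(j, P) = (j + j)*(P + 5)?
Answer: -15165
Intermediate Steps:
O(j, P) = 2*j*(5 + P) (O(j, P) = (2*j)*(5 + P) = 2*j*(5 + P))
H(W, L) = 18
N(g) = 3 - g - g*(-50 - 10*g) (N(g) = 3 - (g + g*(2*(-5)*(5 + g))) = 3 - (g + g*(-50 - 10*g)) = 3 + (-g - g*(-50 - 10*g)) = 3 - g - g*(-50 - 10*g))
(d(4)*46)*40 - N(H(6, 17)) = ((-2 - 1*4)*46)*40 - (3 - 1*18 + 10*18*(5 + 18)) = ((-2 - 4)*46)*40 - (3 - 18 + 10*18*23) = -6*46*40 - (3 - 18 + 4140) = -276*40 - 1*4125 = -11040 - 4125 = -15165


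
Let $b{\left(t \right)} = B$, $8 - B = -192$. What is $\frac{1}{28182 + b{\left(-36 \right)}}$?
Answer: $\frac{1}{28382} \approx 3.5234 \cdot 10^{-5}$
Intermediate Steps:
$B = 200$ ($B = 8 - -192 = 8 + 192 = 200$)
$b{\left(t \right)} = 200$
$\frac{1}{28182 + b{\left(-36 \right)}} = \frac{1}{28182 + 200} = \frac{1}{28382}$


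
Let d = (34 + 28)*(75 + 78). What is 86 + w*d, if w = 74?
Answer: 702050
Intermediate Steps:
d = 9486 (d = 62*153 = 9486)
86 + w*d = 86 + 74*9486 = 86 + 701964 = 702050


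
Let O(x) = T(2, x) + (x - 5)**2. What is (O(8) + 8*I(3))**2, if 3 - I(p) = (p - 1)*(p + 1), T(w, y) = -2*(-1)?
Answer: 841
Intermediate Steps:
T(w, y) = 2
I(p) = 3 - (1 + p)*(-1 + p) (I(p) = 3 - (p - 1)*(p + 1) = 3 - (-1 + p)*(1 + p) = 3 - (1 + p)*(-1 + p))
O(x) = 2 + (-5 + x)**2 (O(x) = 2 + (x - 5)**2 = 2 + (-5 + x)**2)
(O(8) + 8*I(3))**2 = ((2 + (-5 + 8)**2) + 8*(4 - 1*3**2))**2 = ((2 + 3**2) + 8*(4 - 1*9))**2 = ((2 + 9) + 8*(4 - 9))**2 = (11 + 8*(-5))**2 = (11 - 40)**2 = (-29)**2 = 841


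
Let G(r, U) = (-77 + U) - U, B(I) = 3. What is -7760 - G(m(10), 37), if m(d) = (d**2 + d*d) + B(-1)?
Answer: -7683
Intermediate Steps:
m(d) = 3 + 2*d**2 (m(d) = (d**2 + d*d) + 3 = (d**2 + d**2) + 3 = 2*d**2 + 3 = 3 + 2*d**2)
G(r, U) = -77
-7760 - G(m(10), 37) = -7760 - 1*(-77) = -7760 + 77 = -7683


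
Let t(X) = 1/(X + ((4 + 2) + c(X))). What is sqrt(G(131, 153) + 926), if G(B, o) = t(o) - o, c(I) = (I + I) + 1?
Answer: sqrt(167862054)/466 ≈ 27.803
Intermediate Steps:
c(I) = 1 + 2*I (c(I) = 2*I + 1 = 1 + 2*I)
t(X) = 1/(7 + 3*X) (t(X) = 1/(X + ((4 + 2) + (1 + 2*X))) = 1/(X + (6 + (1 + 2*X))) = 1/(X + (7 + 2*X)) = 1/(7 + 3*X))
G(B, o) = 1/(7 + 3*o) - o
sqrt(G(131, 153) + 926) = sqrt((1 - 1*153*(7 + 3*153))/(7 + 3*153) + 926) = sqrt((1 - 1*153*(7 + 459))/(7 + 459) + 926) = sqrt((1 - 1*153*466)/466 + 926) = sqrt((1 - 71298)/466 + 926) = sqrt((1/466)*(-71297) + 926) = sqrt(-71297/466 + 926) = sqrt(360219/466) = sqrt(167862054)/466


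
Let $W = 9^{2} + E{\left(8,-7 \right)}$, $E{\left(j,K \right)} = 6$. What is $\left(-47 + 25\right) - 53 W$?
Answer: $-4633$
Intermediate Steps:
$W = 87$ ($W = 9^{2} + 6 = 81 + 6 = 87$)
$\left(-47 + 25\right) - 53 W = \left(-47 + 25\right) - 4611 = -22 - 4611 = -4633$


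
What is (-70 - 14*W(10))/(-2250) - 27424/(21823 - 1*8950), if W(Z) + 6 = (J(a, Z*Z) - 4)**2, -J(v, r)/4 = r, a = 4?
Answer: 326146997/321825 ≈ 1013.4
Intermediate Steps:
J(v, r) = -4*r
W(Z) = -6 + (-4 - 4*Z**2)**2 (W(Z) = -6 + (-4*Z*Z - 4)**2 = -6 + (-4*Z**2 - 4)**2 = -6 + (-4 - 4*Z**2)**2)
(-70 - 14*W(10))/(-2250) - 27424/(21823 - 1*8950) = (-70 - 14*(-6 + 16*(1 + 10**2)**2))/(-2250) - 27424/(21823 - 1*8950) = (-70 - 14*(-6 + 16*(1 + 100)**2))*(-1/2250) - 27424/(21823 - 8950) = (-70 - 14*(-6 + 16*101**2))*(-1/2250) - 27424/12873 = (-70 - 14*(-6 + 16*10201))*(-1/2250) - 27424*1/12873 = (-70 - 14*(-6 + 163216))*(-1/2250) - 27424/12873 = (-70 - 14*163210)*(-1/2250) - 27424/12873 = (-70 - 2284940)*(-1/2250) - 27424/12873 = -2285010*(-1/2250) - 27424/12873 = 25389/25 - 27424/12873 = 326146997/321825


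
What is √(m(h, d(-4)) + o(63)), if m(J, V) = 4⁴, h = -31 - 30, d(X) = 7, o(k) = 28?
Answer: 2*√71 ≈ 16.852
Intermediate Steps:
h = -61
m(J, V) = 256
√(m(h, d(-4)) + o(63)) = √(256 + 28) = √284 = 2*√71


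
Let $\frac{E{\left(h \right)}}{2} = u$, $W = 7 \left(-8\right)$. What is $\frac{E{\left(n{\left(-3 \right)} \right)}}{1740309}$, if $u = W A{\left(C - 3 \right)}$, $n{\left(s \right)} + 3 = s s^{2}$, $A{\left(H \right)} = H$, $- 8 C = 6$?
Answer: $\frac{140}{580103} \approx 0.00024134$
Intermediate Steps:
$C = - \frac{3}{4}$ ($C = \left(- \frac{1}{8}\right) 6 = - \frac{3}{4} \approx -0.75$)
$W = -56$
$n{\left(s \right)} = -3 + s^{3}$ ($n{\left(s \right)} = -3 + s s^{2} = -3 + s^{3}$)
$u = 210$ ($u = - 56 \left(- \frac{3}{4} - 3\right) = \left(-56\right) \left(- \frac{15}{4}\right) = 210$)
$E{\left(h \right)} = 420$ ($E{\left(h \right)} = 2 \cdot 210 = 420$)
$\frac{E{\left(n{\left(-3 \right)} \right)}}{1740309} = \frac{420}{1740309} = 420 \cdot \frac{1}{1740309} = \frac{140}{580103}$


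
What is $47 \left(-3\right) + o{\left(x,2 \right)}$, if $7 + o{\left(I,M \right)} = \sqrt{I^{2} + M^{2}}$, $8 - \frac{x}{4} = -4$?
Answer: $-148 + 2 \sqrt{577} \approx -99.958$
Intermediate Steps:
$x = 48$ ($x = 32 - -16 = 32 + 16 = 48$)
$o{\left(I,M \right)} = -7 + \sqrt{I^{2} + M^{2}}$
$47 \left(-3\right) + o{\left(x,2 \right)} = 47 \left(-3\right) - \left(7 - \sqrt{48^{2} + 2^{2}}\right) = -141 - \left(7 - \sqrt{2304 + 4}\right) = -141 - \left(7 - \sqrt{2308}\right) = -141 - \left(7 - 2 \sqrt{577}\right) = -148 + 2 \sqrt{577}$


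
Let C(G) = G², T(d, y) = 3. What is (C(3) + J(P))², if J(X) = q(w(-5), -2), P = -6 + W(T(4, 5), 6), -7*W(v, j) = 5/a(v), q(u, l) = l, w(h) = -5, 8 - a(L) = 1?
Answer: 49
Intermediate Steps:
a(L) = 7 (a(L) = 8 - 1*1 = 8 - 1 = 7)
W(v, j) = -5/49 (W(v, j) = -5/(7*7) = -⅐*5/7 = -5/49)
P = -299/49 (P = -6 - 5/49 = -299/49 ≈ -6.1020)
J(X) = -2
(C(3) + J(P))² = (3² - 2)² = (9 - 2)² = 7² = 49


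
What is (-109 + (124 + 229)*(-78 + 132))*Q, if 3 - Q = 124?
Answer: -2293313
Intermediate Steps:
Q = -121 (Q = 3 - 1*124 = 3 - 124 = -121)
(-109 + (124 + 229)*(-78 + 132))*Q = (-109 + (124 + 229)*(-78 + 132))*(-121) = (-109 + 353*54)*(-121) = (-109 + 19062)*(-121) = 18953*(-121) = -2293313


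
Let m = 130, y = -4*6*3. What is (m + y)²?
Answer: 3364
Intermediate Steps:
y = -72 (y = -24*3 = -72)
(m + y)² = (130 - 72)² = 58² = 3364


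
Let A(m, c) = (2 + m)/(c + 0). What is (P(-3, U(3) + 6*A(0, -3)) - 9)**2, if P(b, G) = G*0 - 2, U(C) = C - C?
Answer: 121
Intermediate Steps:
A(m, c) = (2 + m)/c
U(C) = 0
P(b, G) = -2 (P(b, G) = 0 - 2 = -2)
(P(-3, U(3) + 6*A(0, -3)) - 9)**2 = (-2 - 9)**2 = (-11)**2 = 121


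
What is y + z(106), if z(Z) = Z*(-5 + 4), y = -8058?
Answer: -8164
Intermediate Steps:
z(Z) = -Z (z(Z) = Z*(-1) = -Z)
y + z(106) = -8058 - 1*106 = -8058 - 106 = -8164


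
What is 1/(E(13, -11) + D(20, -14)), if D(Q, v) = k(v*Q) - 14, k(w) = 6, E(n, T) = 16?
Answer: ⅛ ≈ 0.12500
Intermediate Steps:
D(Q, v) = -8 (D(Q, v) = 6 - 14 = -8)
1/(E(13, -11) + D(20, -14)) = 1/(16 - 8) = 1/8 = ⅛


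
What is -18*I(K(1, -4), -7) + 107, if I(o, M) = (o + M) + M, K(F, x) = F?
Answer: 341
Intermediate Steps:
I(o, M) = o + 2*M (I(o, M) = (M + o) + M = o + 2*M)
-18*I(K(1, -4), -7) + 107 = -18*(1 + 2*(-7)) + 107 = -18*(1 - 14) + 107 = -18*(-13) + 107 = 234 + 107 = 341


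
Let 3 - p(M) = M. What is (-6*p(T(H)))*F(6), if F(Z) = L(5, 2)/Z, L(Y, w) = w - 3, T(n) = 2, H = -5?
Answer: 1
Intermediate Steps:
p(M) = 3 - M
L(Y, w) = -3 + w
F(Z) = -1/Z (F(Z) = (-3 + 2)/Z = -1/Z)
(-6*p(T(H)))*F(6) = (-6*(3 - 1*2))*(-1/6) = (-6*(3 - 2))*(-1*⅙) = -6*1*(-⅙) = -6*(-⅙) = 1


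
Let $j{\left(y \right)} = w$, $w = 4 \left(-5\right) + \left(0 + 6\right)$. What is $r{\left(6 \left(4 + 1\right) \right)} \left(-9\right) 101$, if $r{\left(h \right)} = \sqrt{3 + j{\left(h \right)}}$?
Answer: $- 909 i \sqrt{11} \approx - 3014.8 i$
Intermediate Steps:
$w = -14$ ($w = -20 + 6 = -14$)
$j{\left(y \right)} = -14$
$r{\left(h \right)} = i \sqrt{11}$ ($r{\left(h \right)} = \sqrt{3 - 14} = \sqrt{-11} = i \sqrt{11}$)
$r{\left(6 \left(4 + 1\right) \right)} \left(-9\right) 101 = i \sqrt{11} \left(-9\right) 101 = - 9 i \sqrt{11} \cdot 101 = - 909 i \sqrt{11}$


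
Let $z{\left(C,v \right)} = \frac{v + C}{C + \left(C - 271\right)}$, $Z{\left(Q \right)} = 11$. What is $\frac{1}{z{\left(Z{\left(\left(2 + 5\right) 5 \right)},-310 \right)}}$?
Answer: $\frac{249}{299} \approx 0.83278$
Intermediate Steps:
$z{\left(C,v \right)} = \frac{C + v}{-271 + 2 C}$ ($z{\left(C,v \right)} = \frac{C + v}{C + \left(-271 + C\right)} = \frac{C + v}{-271 + 2 C}$)
$\frac{1}{z{\left(Z{\left(\left(2 + 5\right) 5 \right)},-310 \right)}} = \frac{1}{\frac{1}{-271 + 2 \cdot 11} \left(11 - 310\right)} = \frac{1}{\frac{1}{-271 + 22} \left(-299\right)} = \frac{1}{\frac{1}{-249} \left(-299\right)} = \frac{1}{\left(- \frac{1}{249}\right) \left(-299\right)} = \frac{1}{\frac{299}{249}} = \frac{249}{299}$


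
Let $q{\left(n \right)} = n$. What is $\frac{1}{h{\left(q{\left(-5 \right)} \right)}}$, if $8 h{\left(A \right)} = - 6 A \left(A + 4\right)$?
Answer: $- \frac{4}{15} \approx -0.26667$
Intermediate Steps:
$h{\left(A \right)} = - \frac{3 A \left(4 + A\right)}{4}$ ($h{\left(A \right)} = \frac{- 6 A \left(A + 4\right)}{8} = \frac{- 6 A \left(4 + A\right)}{8} = \frac{\left(-6\right) A \left(4 + A\right)}{8} = - \frac{3 A \left(4 + A\right)}{4}$)
$\frac{1}{h{\left(q{\left(-5 \right)} \right)}} = \frac{1}{\left(- \frac{3}{4}\right) \left(-5\right) \left(4 - 5\right)} = \frac{1}{\left(- \frac{3}{4}\right) \left(-5\right) \left(-1\right)} = \frac{1}{- \frac{15}{4}} = - \frac{4}{15}$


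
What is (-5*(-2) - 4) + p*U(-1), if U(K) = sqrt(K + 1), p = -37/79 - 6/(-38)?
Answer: 6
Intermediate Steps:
p = -466/1501 (p = -37*1/79 - 6*(-1/38) = -37/79 + 3/19 = -466/1501 ≈ -0.31046)
U(K) = sqrt(1 + K)
(-5*(-2) - 4) + p*U(-1) = (-5*(-2) - 4) - 466*sqrt(1 - 1)/1501 = (10 - 4) - 466*sqrt(0)/1501 = 6 - 466/1501*0 = 6 + 0 = 6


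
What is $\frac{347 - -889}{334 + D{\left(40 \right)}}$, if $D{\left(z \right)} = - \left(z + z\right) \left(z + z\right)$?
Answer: $- \frac{206}{1011} \approx -0.20376$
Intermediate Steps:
$D{\left(z \right)} = - 4 z^{2}$ ($D{\left(z \right)} = - 2 z 2 z = - 4 z^{2}$)
$\frac{347 - -889}{334 + D{\left(40 \right)}} = \frac{347 - -889}{334 - 4 \cdot 40^{2}} = \frac{347 + 889}{334 - 6400} = \frac{1236}{334 - 6400} = \frac{1236}{-6066} = 1236 \left(- \frac{1}{6066}\right) = - \frac{206}{1011}$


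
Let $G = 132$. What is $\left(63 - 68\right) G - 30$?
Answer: $-690$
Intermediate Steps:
$\left(63 - 68\right) G - 30 = \left(63 - 68\right) 132 - 30 = \left(-5\right) 132 - 30 = -660 - 30 = -690$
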